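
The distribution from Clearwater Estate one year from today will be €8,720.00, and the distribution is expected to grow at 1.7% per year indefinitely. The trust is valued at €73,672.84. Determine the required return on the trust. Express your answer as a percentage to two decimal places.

P = D₁/(r − g) ⇒ r = D₁/P + g = €8,720.0000/€73,672.84 + 0.017 = 0.118361 + 0.017 = 0.135361

13.54%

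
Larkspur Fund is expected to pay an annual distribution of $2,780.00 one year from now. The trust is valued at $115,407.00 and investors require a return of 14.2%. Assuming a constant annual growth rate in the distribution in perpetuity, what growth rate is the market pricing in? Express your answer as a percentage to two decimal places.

11.79%

P = D₁/(r−g) ⇒ g = r − D₁/P = 0.142 − $2,780.00/$115,407.00 = 0.117911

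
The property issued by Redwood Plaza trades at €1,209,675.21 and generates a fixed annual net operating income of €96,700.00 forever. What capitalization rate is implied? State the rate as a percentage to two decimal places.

7.99%

P = C/r ⇒ r = C/P = €96,700.00/€1,209,675.21 = 0.079939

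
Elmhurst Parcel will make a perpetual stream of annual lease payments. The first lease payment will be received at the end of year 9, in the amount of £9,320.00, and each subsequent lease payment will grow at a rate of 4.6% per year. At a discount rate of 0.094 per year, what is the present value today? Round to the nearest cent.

£94631.58

Value at end of year 8: C₁ / (r − g) = £9,320.00 / (0.094 − 0.046) = £194,166.6667
Discount to today: PV = £194,166.6667 / (1 + 0.094)^8 = £194,166.6667 / 2.051817 = £94,631.58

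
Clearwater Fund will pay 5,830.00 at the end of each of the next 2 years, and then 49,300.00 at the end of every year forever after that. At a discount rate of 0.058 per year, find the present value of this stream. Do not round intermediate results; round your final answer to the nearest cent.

770078.49

PV of 2-year annuity: 5,830.00 × [1 − (1+0.058)^−2] / 0.058 = 10718.71170
Perpetuity value at year 2: 49,300.00 / 0.058 = 850000.00000
PV of perpetuity: 850000.00000 / (1+0.058)^2 = 759359.77930
Total PV = 10718.71170 + 759359.77930 = 770078.49100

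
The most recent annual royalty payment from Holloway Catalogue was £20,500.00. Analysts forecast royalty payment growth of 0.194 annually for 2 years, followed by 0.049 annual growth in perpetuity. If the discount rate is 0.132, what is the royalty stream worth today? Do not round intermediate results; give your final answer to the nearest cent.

£332678.37

D_1 = 24477.00000
D_2 = 29225.53800
Terminal value at year 2: TV = D_2×(1+g_2)/(r−g_2) = 30657.58936/0.083 = 369368.54653
P_0 = D_1/(1+r)^1 + D_2/(1+r)^2 + TV/(1+r)^2
    = 21622.79152 + 22807.07869 + 288248.50052 = 332678.37073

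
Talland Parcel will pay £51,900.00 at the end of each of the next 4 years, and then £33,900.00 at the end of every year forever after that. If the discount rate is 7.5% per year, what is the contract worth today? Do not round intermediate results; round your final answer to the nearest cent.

£512287.87

PV of 4-year annuity: £51,900.00 × [1 − (1+0.075)^−4] / 0.075 = 173830.03339
Perpetuity value at year 4: £33,900.00 / 0.075 = 452000.00000
PV of perpetuity: 452000.00000 / (1+0.075)^4 = 338457.83946
Total PV = 173830.03339 + 338457.83946 = 512287.87285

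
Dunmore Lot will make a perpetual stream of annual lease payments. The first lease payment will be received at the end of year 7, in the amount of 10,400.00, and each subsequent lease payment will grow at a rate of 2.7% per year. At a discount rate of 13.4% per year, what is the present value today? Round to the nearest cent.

45705.79

Value at end of year 6: C₁ / (r − g) = 10,400.00 / (0.134 − 0.027) = 97,196.2617
Discount to today: PV = 97,196.2617 / (1 + 0.134)^6 = 97,196.2617 / 2.126563 = 45,705.79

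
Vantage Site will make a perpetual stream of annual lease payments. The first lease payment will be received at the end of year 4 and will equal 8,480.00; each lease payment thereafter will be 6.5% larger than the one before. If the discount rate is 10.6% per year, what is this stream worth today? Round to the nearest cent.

152878.57

Value at end of year 3: C₁ / (r − g) = 8,480.00 / (0.106 − 0.065) = 206,829.2683
Discount to today: PV = 206,829.2683 / (1 + 0.106)^3 = 206,829.2683 / 1.352899 = 152,878.57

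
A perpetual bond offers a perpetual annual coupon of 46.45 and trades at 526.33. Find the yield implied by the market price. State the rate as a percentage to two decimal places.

8.83%

P = C/r ⇒ r = C/P = 46.45/526.33 = 0.088253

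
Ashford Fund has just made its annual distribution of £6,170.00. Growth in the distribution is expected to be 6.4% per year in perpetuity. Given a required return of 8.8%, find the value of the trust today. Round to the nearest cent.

£273536.67

D₁ = D₀ × (1 + g) = £6,170.00 × 1.064 = £6,564.8800
Growing perpetuity: P = D₁ / (r − g) = £6,564.8800 / (0.088 − 0.064) = £273,536.67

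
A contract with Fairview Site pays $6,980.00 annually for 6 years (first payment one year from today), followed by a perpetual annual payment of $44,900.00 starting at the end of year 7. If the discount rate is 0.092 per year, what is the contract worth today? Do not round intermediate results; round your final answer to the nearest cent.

$318947.01

PV of 6-year annuity: $6,980.00 × [1 − (1+0.092)^−6] / 0.092 = 31125.87855
Perpetuity value at year 6: $44,900.00 / 0.092 = 488043.47826
PV of perpetuity: 488043.47826 / (1+0.092)^6 = 287821.13632
Total PV = 31125.87855 + 287821.13632 = 318947.01486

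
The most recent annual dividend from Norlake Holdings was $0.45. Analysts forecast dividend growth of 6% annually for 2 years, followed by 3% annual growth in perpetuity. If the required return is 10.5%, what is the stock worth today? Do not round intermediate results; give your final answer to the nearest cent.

$6.53

D_1 = 0.47700
D_2 = 0.50562
Terminal value at year 2: TV = D_2×(1+g_2)/(r−g_2) = 0.52079/0.075 = 6.94385
P_0 = D_1/(1+r)^1 + D_2/(1+r)^2 + TV/(1+r)^2
    = 0.43167 + 0.41409 + 5.68690 = 6.53267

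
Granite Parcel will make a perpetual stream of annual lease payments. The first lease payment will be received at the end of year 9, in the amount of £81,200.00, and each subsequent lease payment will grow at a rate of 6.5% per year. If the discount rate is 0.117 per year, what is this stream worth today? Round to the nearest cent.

£644358.11

Value at end of year 8: C₁ / (r − g) = £81,200.00 / (0.117 − 0.065) = £1,561,538.4615
Discount to today: PV = £1,561,538.4615 / (1 + 0.117)^8 = £1,561,538.4615 / 2.423402 = £644,358.11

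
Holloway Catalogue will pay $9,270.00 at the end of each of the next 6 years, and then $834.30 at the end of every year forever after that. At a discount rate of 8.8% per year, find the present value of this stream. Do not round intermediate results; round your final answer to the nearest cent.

PV of 6-year annuity: $9,270.00 × [1 − (1+0.088)^−6] / 0.088 = 41833.60315
Perpetuity value at year 6: $834.30 / 0.088 = 9480.68182
PV of perpetuity: 9480.68182 / (1+0.088)^6 = 5715.65753
Total PV = 41833.60315 + 5715.65753 = 47549.26068

$47549.26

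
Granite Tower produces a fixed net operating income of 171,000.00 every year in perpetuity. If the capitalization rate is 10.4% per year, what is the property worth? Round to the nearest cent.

Level perpetuity: PV = C / r = 171,000.00 / 0.104 = 1,644,230.77

1644230.77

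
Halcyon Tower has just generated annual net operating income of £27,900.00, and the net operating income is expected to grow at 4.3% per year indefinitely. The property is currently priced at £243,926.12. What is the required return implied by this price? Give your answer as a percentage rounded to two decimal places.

D₁ = £27,900.00 × 1.043 = £29,099.7000
P = D₁/(r − g) ⇒ r = D₁/P + g = £29,099.7000/£243,926.12 + 0.043 = 0.119297 + 0.043 = 0.162297

16.23%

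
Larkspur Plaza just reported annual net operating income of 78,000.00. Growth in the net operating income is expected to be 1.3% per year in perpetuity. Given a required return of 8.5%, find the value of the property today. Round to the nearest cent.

1097416.67

D₁ = D₀ × (1 + g) = 78,000.00 × 1.013 = 79,014.0000
Growing perpetuity: P = D₁ / (r − g) = 79,014.0000 / (0.085 − 0.013) = 1,097,416.67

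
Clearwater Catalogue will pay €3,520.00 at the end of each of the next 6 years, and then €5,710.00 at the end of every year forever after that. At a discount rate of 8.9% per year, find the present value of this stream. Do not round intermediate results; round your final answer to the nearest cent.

€54303.78

PV of 6-year annuity: €3,520.00 × [1 − (1+0.089)^−6] / 0.089 = 15837.62311
Perpetuity value at year 6: €5,710.00 / 0.089 = 64157.30337
PV of perpetuity: 64157.30337 / (1+0.089)^6 = 38466.15906
Total PV = 15837.62311 + 38466.15906 = 54303.78217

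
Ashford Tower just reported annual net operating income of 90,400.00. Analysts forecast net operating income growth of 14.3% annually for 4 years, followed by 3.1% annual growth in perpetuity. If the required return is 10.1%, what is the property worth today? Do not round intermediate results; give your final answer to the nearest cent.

1943978.42

D_1 = 103327.20000
D_2 = 118102.98960
D_3 = 134991.71711
D_4 = 154295.53266
Terminal value at year 4: TV = D_4×(1+g_2)/(r−g_2) = 159078.69417/0.07 = 2272552.77389
P_0 = D_1/(1+r)^1 + D_2/(1+r)^2 + D_3/(1+r)^3 + D_4/(1+r)^4 + TV/(1+r)^4
    = 93848.50136 + 97428.55319 + 101145.17374 + 105003.57274 + 1546552.62138 = 1943978.42241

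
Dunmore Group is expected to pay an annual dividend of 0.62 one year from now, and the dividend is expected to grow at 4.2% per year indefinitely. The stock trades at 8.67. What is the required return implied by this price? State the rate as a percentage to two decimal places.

P = D₁/(r − g) ⇒ r = D₁/P + g = 0.6200/8.67 + 0.042 = 0.071511 + 0.042 = 0.113511

11.35%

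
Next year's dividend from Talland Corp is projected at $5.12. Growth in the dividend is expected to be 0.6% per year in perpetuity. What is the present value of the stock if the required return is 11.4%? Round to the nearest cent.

$47.41

Growing perpetuity: P = D₁ / (r − g) = $5.1200 / (0.114 − 0.006) = $47.41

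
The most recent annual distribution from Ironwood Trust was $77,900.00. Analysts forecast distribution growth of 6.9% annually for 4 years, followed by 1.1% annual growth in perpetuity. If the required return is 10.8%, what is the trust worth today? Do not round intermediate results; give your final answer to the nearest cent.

D_1 = 83275.10000
D_2 = 89021.08190
D_3 = 95163.53655
D_4 = 101729.82057
Terminal value at year 4: TV = D_4×(1+g_2)/(r−g_2) = 102848.84860/0.097 = 1060297.40824
P_0 = D_1/(1+r)^1 + D_2/(1+r)^2 + D_3/(1+r)^3 + D_4/(1+r)^4 + TV/(1+r)^4
    = 75158.03249 + 72512.57828 + 69960.24023 + 67497.74080 + 703507.38096 = 988635.97277

$988635.97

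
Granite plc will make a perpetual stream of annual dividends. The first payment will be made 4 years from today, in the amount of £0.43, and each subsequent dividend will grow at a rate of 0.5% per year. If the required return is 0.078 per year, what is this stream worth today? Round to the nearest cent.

£4.70

Value at end of year 3: C₁ / (r − g) = £0.43 / (0.078 − 0.005) = £5.8904
Discount to today: PV = £5.8904 / (1 + 0.078)^3 = £5.8904 / 1.252727 = £4.70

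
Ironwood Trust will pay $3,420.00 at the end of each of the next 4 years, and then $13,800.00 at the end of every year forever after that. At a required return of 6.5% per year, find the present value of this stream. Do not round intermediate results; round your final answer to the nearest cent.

$176747.90

PV of 4-year annuity: $3,420.00 × [1 − (1+0.065)^−4] / 0.065 = 11716.23122
Perpetuity value at year 4: $13,800.00 / 0.065 = 212307.69231
PV of perpetuity: 212307.69231 / (1+0.065)^4 = 165031.67161
Total PV = 11716.23122 + 165031.67161 = 176747.90282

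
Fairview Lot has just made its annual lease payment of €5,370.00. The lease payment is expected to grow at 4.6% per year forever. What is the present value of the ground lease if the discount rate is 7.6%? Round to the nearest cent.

€187234.00

D₁ = D₀ × (1 + g) = €5,370.00 × 1.046 = €5,617.0200
Growing perpetuity: P = D₁ / (r − g) = €5,617.0200 / (0.076 − 0.046) = €187,234.00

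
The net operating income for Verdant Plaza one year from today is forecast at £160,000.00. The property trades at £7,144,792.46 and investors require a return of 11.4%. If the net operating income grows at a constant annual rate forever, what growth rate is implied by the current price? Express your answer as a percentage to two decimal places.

9.16%

P = D₁/(r−g) ⇒ g = r − D₁/P = 0.114 − £160,000.00/£7,144,792.46 = 0.091606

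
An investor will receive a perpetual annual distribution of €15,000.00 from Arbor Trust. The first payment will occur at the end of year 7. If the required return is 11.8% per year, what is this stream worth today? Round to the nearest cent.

€65096.62

Value at end of year 6: C / r = €15,000.00 / 0.118 = €127,118.6441
Discount to today: PV = €127,118.6441 / (1 + 0.118)^6 = €127,118.6441 / 1.952769 = €65,096.62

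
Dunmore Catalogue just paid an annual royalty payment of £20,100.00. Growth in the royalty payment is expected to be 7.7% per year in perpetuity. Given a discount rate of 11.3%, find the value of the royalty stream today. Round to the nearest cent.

£601325.00

D₁ = D₀ × (1 + g) = £20,100.00 × 1.077 = £21,647.7000
Growing perpetuity: P = D₁ / (r − g) = £21,647.7000 / (0.113 − 0.077) = £601,325.00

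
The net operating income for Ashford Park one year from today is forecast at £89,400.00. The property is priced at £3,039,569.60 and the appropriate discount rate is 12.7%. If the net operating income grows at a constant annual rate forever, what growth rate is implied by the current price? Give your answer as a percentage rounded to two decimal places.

P = D₁/(r−g) ⇒ g = r − D₁/P = 0.127 − £89,400.00/£3,039,569.60 = 0.097588

9.76%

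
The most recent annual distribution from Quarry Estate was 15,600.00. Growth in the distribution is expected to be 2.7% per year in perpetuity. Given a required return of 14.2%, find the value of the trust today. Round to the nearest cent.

139314.78

D₁ = D₀ × (1 + g) = 15,600.00 × 1.027 = 16,021.2000
Growing perpetuity: P = D₁ / (r − g) = 16,021.2000 / (0.142 − 0.027) = 139,314.78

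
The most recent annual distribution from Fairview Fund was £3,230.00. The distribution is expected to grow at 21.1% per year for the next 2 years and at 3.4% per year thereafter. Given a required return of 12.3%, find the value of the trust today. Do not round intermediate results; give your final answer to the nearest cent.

£50876.85

D_1 = 3911.53000
D_2 = 4736.86283
Terminal value at year 2: TV = D_2×(1+g_2)/(r−g_2) = 4897.91617/0.089 = 55032.76591
P_0 = D_1/(1+r)^1 + D_2/(1+r)^2 + TV/(1+r)^2
    = 3483.10775 + 3756.04940 + 43637.69758 = 50876.85473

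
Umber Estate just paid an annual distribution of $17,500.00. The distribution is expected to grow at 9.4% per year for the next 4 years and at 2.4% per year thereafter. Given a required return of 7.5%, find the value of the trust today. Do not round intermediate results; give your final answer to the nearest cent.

$450028.32

D_1 = 19145.00000
D_2 = 20944.63000
D_3 = 22913.42522
D_4 = 25067.28719
Terminal value at year 4: TV = D_4×(1+g_2)/(r−g_2) = 25668.90208/0.051 = 503311.80555
P_0 = D_1/(1+r)^1 + D_2/(1+r)^2 + D_3/(1+r)^3 + D_4/(1+r)^4 + TV/(1+r)^4
    = 17809.30233 + 18124.07139 + 18444.40381 + 18770.39793 + 376880.14664 = 450028.32210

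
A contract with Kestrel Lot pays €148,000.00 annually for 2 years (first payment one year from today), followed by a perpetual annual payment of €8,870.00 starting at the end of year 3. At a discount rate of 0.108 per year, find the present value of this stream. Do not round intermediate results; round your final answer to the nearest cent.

PV of 2-year annuity: €148,000.00 × [1 − (1+0.108)^−2] / 0.108 = 254128.16536
Perpetuity value at year 2: €8,870.00 / 0.108 = 82129.62963
PV of perpetuity: 82129.62963 / (1+0.108)^2 = 66899.11053
Total PV = 254128.16536 + 66899.11053 = 321027.27589

€321027.28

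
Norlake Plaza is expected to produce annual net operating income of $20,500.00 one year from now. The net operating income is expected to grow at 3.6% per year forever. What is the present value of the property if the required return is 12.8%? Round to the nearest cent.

$222826.09

Growing perpetuity: P = D₁ / (r − g) = $20,500.0000 / (0.128 − 0.036) = $222,826.09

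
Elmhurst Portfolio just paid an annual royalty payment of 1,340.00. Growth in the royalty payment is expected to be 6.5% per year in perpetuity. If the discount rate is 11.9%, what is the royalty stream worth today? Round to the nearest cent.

D₁ = D₀ × (1 + g) = 1,340.00 × 1.065 = 1,427.1000
Growing perpetuity: P = D₁ / (r − g) = 1,427.1000 / (0.119 − 0.065) = 26,427.78

26427.78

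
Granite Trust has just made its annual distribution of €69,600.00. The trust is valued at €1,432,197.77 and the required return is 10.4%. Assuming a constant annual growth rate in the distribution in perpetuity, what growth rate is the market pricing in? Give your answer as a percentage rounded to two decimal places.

5.28%

P = D₀(1+g)/(r−g) ⇒ P(r−g) = D₀(1+g) ⇒ g(P+D₀) = P·r − D₀
g = (P·r − D₀)/(P + D₀) = (€1,432,197.77×0.104 − €69,600.00) / (€1,432,197.77 + €69,600.00) = 0.052836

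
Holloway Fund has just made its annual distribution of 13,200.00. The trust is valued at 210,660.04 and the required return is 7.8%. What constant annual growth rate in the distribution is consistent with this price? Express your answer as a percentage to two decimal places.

1.44%

P = D₀(1+g)/(r−g) ⇒ P(r−g) = D₀(1+g) ⇒ g(P+D₀) = P·r − D₀
g = (P·r − D₀)/(P + D₀) = (210,660.04×0.078 − 13,200.00) / (210,660.04 + 13,200.00) = 0.014435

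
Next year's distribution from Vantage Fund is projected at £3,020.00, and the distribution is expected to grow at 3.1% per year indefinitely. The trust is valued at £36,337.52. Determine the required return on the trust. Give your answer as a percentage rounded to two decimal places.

P = D₁/(r − g) ⇒ r = D₁/P + g = £3,020.0000/£36,337.52 + 0.031 = 0.083110 + 0.031 = 0.114110

11.41%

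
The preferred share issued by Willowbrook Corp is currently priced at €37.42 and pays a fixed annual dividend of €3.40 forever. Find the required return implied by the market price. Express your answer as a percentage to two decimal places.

P = C/r ⇒ r = C/P = €3.40/€37.42 = 0.090861

9.09%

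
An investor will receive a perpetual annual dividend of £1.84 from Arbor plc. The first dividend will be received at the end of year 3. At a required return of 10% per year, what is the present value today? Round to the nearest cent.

Value at end of year 2: C / r = £1.84 / 0.1 = £18.4000
Discount to today: PV = £18.4000 / (1 + 0.1)^2 = £18.4000 / 1.210000 = £15.21

£15.21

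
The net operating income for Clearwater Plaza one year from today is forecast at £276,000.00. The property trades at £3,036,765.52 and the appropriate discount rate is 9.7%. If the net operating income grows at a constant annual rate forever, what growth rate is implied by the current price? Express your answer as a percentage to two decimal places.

P = D₁/(r−g) ⇒ g = r − D₁/P = 0.097 − £276,000.00/£3,036,765.52 = 0.006114

0.61%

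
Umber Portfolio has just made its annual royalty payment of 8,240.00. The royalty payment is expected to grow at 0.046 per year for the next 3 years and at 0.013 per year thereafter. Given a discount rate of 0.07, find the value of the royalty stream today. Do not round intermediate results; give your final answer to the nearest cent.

160433.67

D_1 = 8619.04000
D_2 = 9015.51584
D_3 = 9430.22957
Terminal value at year 3: TV = D_3×(1+g_2)/(r−g_2) = 9552.82255/0.057 = 167593.37812
P_0 = D_1/(1+r)^1 + D_2/(1+r)^2 + D_3/(1+r)^3 + TV/(1+r)^3
    = 8055.17757 + 7874.50069 + 7697.87638 + 136806.11874 = 160433.67338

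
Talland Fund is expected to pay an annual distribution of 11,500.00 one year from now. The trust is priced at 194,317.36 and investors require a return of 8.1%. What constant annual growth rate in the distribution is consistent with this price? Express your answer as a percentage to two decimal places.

2.18%

P = D₁/(r−g) ⇒ g = r − D₁/P = 0.081 − 11,500.00/194,317.36 = 0.021818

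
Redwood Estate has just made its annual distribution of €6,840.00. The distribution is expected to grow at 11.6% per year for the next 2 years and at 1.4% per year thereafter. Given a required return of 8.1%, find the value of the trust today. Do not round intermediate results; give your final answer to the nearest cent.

€124682.23

D_1 = 7633.44000
D_2 = 8518.91904
Terminal value at year 2: TV = D_2×(1+g_2)/(r−g_2) = 8638.18391/0.067 = 128928.11801
P_0 = D_1/(1+r)^1 + D_2/(1+r)^2 + TV/(1+r)^2
    = 7061.46161 + 7290.09358 + 110330.66995 = 124682.22514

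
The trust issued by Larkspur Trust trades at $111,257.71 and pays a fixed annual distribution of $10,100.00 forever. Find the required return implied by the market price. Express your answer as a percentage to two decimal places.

P = C/r ⇒ r = C/P = $10,100.00/$111,257.71 = 0.090780

9.08%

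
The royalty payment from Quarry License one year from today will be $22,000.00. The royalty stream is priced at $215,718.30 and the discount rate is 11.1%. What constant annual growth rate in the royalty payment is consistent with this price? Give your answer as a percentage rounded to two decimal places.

0.90%

P = D₁/(r−g) ⇒ g = r − D₁/P = 0.111 − $22,000.00/$215,718.30 = 0.009015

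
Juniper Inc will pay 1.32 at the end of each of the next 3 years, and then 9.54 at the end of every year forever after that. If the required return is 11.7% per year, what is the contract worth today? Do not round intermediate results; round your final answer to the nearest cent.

61.69

PV of 3-year annuity: 1.32 × [1 − (1+0.117)^−3] / 0.117 = 3.18683
Perpetuity value at year 3: 9.54 / 0.117 = 81.53846
PV of perpetuity: 81.53846 / (1+0.117)^3 = 58.50635
Total PV = 3.18683 + 58.50635 = 61.69318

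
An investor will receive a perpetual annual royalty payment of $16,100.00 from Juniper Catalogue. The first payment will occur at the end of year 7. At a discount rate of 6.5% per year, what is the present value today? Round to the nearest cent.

$169751.99

Value at end of year 6: C / r = $16,100.00 / 0.065 = $247,692.3077
Discount to today: PV = $247,692.3077 / (1 + 0.065)^6 = $247,692.3077 / 1.459142 = $169,751.99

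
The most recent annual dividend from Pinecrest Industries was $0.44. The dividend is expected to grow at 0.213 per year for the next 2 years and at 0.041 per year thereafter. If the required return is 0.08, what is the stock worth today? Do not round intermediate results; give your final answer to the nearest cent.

D_1 = 0.53372
D_2 = 0.64740
Terminal value at year 2: TV = D_2×(1+g_2)/(r−g_2) = 0.67395/0.039 = 17.28066
P_0 = D_1/(1+r)^1 + D_2/(1+r)^2 + TV/(1+r)^2
    = 0.49419 + 0.55504 + 14.81538 = 15.86461

$15.86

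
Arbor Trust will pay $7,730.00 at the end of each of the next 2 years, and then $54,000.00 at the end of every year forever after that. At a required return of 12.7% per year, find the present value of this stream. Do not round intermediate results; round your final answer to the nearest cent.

$347711.58

PV of 2-year annuity: $7,730.00 × [1 − (1+0.127)^−2] / 0.127 = 12944.91347
Perpetuity value at year 2: $54,000.00 / 0.127 = 425196.85039
PV of perpetuity: 425196.85039 / (1+0.127)^2 = 334766.66574
Total PV = 12944.91347 + 334766.66574 = 347711.57921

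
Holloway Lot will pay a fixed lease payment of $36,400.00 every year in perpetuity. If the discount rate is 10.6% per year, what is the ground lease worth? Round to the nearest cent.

$343396.23

Level perpetuity: PV = C / r = $36,400.00 / 0.106 = $343,396.23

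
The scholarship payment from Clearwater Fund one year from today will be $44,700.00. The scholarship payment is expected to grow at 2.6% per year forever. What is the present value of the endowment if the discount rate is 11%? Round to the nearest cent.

$532142.86

Growing perpetuity: P = D₁ / (r − g) = $44,700.0000 / (0.11 − 0.026) = $532,142.86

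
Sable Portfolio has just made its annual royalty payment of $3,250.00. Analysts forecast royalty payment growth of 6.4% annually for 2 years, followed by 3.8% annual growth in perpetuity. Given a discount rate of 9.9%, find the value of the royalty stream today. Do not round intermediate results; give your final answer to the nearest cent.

D_1 = 3458.00000
D_2 = 3679.31200
Terminal value at year 2: TV = D_2×(1+g_2)/(r−g_2) = 3819.12586/0.061 = 62608.62059
P_0 = D_1/(1+r)^1 + D_2/(1+r)^2 + TV/(1+r)^2
    = 3146.49682 + 3046.28991 + 51836.86765 = 58029.65438

$58029.65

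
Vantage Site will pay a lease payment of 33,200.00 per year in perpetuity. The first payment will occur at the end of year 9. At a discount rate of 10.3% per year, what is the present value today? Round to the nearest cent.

147128.48

Value at end of year 8: C / r = 33,200.00 / 0.103 = 322,330.0971
Discount to today: PV = 322,330.0971 / (1 + 0.103)^8 = 322,330.0971 / 2.190807 = 147,128.48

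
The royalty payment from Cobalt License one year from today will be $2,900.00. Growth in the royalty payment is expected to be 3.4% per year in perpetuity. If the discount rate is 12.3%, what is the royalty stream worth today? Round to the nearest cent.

$32584.27

Growing perpetuity: P = D₁ / (r − g) = $2,900.0000 / (0.123 − 0.034) = $32,584.27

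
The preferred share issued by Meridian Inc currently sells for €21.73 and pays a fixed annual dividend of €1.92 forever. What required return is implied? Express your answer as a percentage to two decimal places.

P = C/r ⇒ r = C/P = €1.92/€21.73 = 0.088357

8.84%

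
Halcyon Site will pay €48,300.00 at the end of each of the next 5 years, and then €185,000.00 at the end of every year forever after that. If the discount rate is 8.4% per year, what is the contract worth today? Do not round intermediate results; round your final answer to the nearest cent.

€1662283.55

PV of 5-year annuity: €48,300.00 × [1 − (1+0.084)^−5] / 0.084 = 190831.78149
Perpetuity value at year 5: €185,000.00 / 0.084 = 2202380.95238
PV of perpetuity: 2202380.95238 / (1+0.084)^5 = 1471451.76863
Total PV = 190831.78149 + 1471451.76863 = 1662283.55012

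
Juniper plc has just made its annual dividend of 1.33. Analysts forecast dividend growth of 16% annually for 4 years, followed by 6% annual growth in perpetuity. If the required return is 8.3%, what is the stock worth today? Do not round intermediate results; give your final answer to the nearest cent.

87.01

D_1 = 1.54280
D_2 = 1.78965
D_3 = 2.07599
D_4 = 2.40815
Terminal value at year 4: TV = D_4×(1+g_2)/(r−g_2) = 2.55264/0.023 = 110.98432
P_0 = D_1/(1+r)^1 + D_2/(1+r)^2 + D_3/(1+r)^3 + D_4/(1+r)^4 + TV/(1+r)^4
    = 1.42456 + 1.52585 + 1.63433 + 1.75053 + 80.67664 = 87.01191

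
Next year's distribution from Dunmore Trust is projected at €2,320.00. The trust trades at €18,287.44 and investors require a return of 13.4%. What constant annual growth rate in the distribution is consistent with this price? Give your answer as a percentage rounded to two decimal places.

0.71%

P = D₁/(r−g) ⇒ g = r − D₁/P = 0.134 − €2,320.00/€18,287.44 = 0.007137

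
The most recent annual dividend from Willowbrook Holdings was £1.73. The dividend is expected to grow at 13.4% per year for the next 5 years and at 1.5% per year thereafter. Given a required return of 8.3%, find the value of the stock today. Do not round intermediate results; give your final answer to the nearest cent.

£42.45

D_1 = 1.96182
D_2 = 2.22470
D_3 = 2.52281
D_4 = 2.86087
D_5 = 3.24423
Terminal value at year 5: TV = D_5×(1+g_2)/(r−g_2) = 3.29289/0.068 = 48.42487
P_0 = D_1/(1+r)^1 + D_2/(1+r)^2 + D_3/(1+r)^3 + D_4/(1+r)^4 + D_5/(1+r)^5 + TV/(1+r)^5
    = 1.81147 + 1.89677 + 1.98609 + 2.07962 + 2.17755 + 32.50321 = 42.45472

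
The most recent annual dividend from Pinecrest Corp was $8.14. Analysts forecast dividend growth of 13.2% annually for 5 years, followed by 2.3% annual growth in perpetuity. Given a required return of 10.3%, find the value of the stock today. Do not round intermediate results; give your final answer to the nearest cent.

$162.54

D_1 = 9.21448
D_2 = 10.43079
D_3 = 11.80766
D_4 = 13.36627
D_5 = 15.13061
Terminal value at year 5: TV = D_5×(1+g_2)/(r−g_2) = 15.47862/0.08 = 193.48272
P_0 = D_1/(1+r)^1 + D_2/(1+r)^2 + D_3/(1+r)^3 + D_4/(1+r)^4 + D_5/(1+r)^5 + TV/(1+r)^5
    = 8.35402 + 8.57366 + 8.79908 + 9.03042 + 9.26785 + 118.51263 = 162.53765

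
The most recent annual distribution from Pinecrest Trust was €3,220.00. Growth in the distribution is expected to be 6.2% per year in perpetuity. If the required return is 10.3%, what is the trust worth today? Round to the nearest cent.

€83405.85

D₁ = D₀ × (1 + g) = €3,220.00 × 1.062 = €3,419.6400
Growing perpetuity: P = D₁ / (r − g) = €3,419.6400 / (0.103 − 0.062) = €83,405.85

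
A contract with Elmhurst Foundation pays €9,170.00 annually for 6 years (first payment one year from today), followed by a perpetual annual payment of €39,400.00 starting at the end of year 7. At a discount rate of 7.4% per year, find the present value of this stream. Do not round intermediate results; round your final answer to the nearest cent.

PV of 6-year annuity: €9,170.00 × [1 − (1+0.074)^−6] / 0.074 = 43174.60889
Perpetuity value at year 6: €39,400.00 / 0.074 = 532432.43243
PV of perpetuity: 532432.43243 / (1+0.074)^6 = 346927.56979
Total PV = 43174.60889 + 346927.56979 = 390102.17868

€390102.18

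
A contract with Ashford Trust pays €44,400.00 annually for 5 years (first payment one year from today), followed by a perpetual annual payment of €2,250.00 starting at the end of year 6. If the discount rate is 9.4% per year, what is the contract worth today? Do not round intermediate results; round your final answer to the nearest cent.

€186197.43

PV of 5-year annuity: €44,400.00 × [1 − (1+0.094)^−5] / 0.094 = 170922.89561
Perpetuity value at year 5: €2,250.00 / 0.094 = 23936.17021
PV of perpetuity: 23936.17021 / (1+0.094)^5 = 15274.53699
Total PV = 170922.89561 + 15274.53699 = 186197.43260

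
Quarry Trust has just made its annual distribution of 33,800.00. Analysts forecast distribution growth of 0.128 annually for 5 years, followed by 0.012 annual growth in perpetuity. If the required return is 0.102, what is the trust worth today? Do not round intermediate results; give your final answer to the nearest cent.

608408.18

D_1 = 38126.40000
D_2 = 43006.57920
D_3 = 48511.42134
D_4 = 54720.88327
D_5 = 61725.15633
Terminal value at year 5: TV = D_5×(1+g_2)/(r−g_2) = 62465.85820/0.09 = 694065.09115
P_0 = D_1/(1+r)^1 + D_2/(1+r)^2 + D_3/(1+r)^3 + D_4/(1+r)^4 + D_5/(1+r)^5 + TV/(1+r)^5
    = 34597.45917 + 35413.73316 + 36249.26588 + 37104.51172 + 37979.93577 + 427063.27776 = 608408.18345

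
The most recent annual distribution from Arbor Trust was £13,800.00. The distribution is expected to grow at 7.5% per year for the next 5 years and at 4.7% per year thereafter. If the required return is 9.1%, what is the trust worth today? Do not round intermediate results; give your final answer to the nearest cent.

D_1 = 14835.00000
D_2 = 15947.62500
D_3 = 17143.69688
D_4 = 18429.47414
D_5 = 19811.68470
Terminal value at year 5: TV = D_5×(1+g_2)/(r−g_2) = 20742.83388/0.044 = 471428.04278
P_0 = D_1/(1+r)^1 + D_2/(1+r)^2 + D_3/(1+r)^3 + D_4/(1+r)^4 + D_5/(1+r)^5 + TV/(1+r)^5
    = 13597.61687 + 13398.20177 + 13201.71118 + 13008.10222 + 12817.33262 + 304994.25573 = 371017.22039

£371017.22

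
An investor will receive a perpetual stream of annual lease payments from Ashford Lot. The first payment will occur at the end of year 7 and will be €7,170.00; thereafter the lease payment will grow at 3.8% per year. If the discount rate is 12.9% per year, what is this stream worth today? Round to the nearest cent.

Value at end of year 6: C₁ / (r − g) = €7,170.00 / (0.129 − 0.038) = €78,791.2088
Discount to today: PV = €78,791.2088 / (1 + 0.129)^6 = €78,791.2088 / 2.070922 = €38,046.45

€38046.45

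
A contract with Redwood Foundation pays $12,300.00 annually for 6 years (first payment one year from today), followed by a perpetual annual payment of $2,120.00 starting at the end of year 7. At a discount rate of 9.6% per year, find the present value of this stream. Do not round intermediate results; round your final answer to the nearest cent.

PV of 6-year annuity: $12,300.00 × [1 − (1+0.096)^−6] / 0.096 = 54203.53700
Perpetuity value at year 6: $2,120.00 / 0.096 = 22083.33333
PV of perpetuity: 22083.33333 / (1+0.096)^6 = 12740.93509
Total PV = 54203.53700 + 12740.93509 = 66944.47209

$66944.47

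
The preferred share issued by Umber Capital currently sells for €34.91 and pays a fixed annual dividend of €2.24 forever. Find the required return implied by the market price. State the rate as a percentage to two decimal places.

P = C/r ⇒ r = C/P = €2.24/€34.91 = 0.064165

6.42%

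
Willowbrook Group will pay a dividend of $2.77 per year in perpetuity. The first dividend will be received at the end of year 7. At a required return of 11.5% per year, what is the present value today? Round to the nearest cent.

$12.54

Value at end of year 6: C / r = $2.77 / 0.115 = $24.0870
Discount to today: PV = $24.0870 / (1 + 0.115)^6 = $24.0870 / 1.921539 = $12.54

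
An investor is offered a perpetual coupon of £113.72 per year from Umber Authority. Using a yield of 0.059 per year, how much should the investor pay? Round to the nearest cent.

£1927.46

Level perpetuity: PV = C / r = £113.72 / 0.059 = £1,927.46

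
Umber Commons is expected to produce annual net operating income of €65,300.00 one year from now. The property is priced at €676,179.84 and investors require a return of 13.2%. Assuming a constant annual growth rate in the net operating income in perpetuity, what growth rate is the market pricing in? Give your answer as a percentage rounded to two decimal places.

3.54%

P = D₁/(r−g) ⇒ g = r − D₁/P = 0.132 − €65,300.00/€676,179.84 = 0.035428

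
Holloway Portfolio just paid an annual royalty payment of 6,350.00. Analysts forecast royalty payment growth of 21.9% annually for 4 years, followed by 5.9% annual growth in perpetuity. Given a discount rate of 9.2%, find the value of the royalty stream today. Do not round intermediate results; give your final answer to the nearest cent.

D_1 = 7740.65000
D_2 = 9435.85235
D_3 = 11502.30401
D_4 = 14021.30859
Terminal value at year 4: TV = D_4×(1+g_2)/(r−g_2) = 14848.56580/0.033 = 449956.53942
P_0 = D_1/(1+r)^1 + D_2/(1+r)^2 + D_3/(1+r)^3 + D_4/(1+r)^4 + TV/(1+r)^4
    = 7088.50733 + 7912.90332 + 8833.17688 + 9860.47859 + 316431.72191 = 350126.78803

350126.79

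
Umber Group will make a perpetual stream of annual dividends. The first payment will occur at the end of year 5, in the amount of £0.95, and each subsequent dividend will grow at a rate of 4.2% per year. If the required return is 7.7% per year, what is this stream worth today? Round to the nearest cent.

£20.17

Value at end of year 4: C₁ / (r − g) = £0.95 / (0.077 − 0.042) = £27.1429
Discount to today: PV = £27.1429 / (1 + 0.077)^4 = £27.1429 / 1.345435 = £20.17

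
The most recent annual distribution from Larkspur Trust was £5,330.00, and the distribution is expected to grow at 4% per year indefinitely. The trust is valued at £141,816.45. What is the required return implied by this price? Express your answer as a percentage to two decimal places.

7.91%

D₁ = £5,330.00 × 1.04 = £5,543.2000
P = D₁/(r − g) ⇒ r = D₁/P + g = £5,543.2000/£141,816.45 + 0.04 = 0.039087 + 0.04 = 0.079087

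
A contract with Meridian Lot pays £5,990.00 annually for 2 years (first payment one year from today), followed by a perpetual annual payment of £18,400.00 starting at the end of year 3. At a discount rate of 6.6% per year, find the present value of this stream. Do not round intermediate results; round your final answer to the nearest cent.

£256225.35

PV of 2-year annuity: £5,990.00 × [1 − (1+0.066)^−2] / 0.066 = 10890.37238
Perpetuity value at year 2: £18,400.00 / 0.066 = 278787.87879
PV of perpetuity: 278787.87879 / (1+0.066)^2 = 245334.98198
Total PV = 10890.37238 + 245334.98198 = 256225.35437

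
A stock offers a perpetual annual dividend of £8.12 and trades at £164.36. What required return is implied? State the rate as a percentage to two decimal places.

4.94%

P = C/r ⇒ r = C/P = £8.12/£164.36 = 0.049404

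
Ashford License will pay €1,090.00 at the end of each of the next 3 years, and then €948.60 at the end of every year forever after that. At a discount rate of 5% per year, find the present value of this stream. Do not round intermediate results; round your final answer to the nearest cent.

€19357.07

PV of 3-year annuity: €1,090.00 × [1 − (1+0.05)^−3] / 0.05 = 2968.34035
Perpetuity value at year 3: €948.60 / 0.05 = 18972.00000
PV of perpetuity: 18972.00000 / (1+0.05)^3 = 16388.72692
Total PV = 2968.34035 + 16388.72692 = 19357.06727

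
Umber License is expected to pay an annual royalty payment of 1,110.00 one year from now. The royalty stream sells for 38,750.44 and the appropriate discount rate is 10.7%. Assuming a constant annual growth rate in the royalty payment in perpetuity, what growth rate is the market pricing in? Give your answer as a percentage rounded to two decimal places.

P = D₁/(r−g) ⇒ g = r − D₁/P = 0.107 − 1,110.00/38,750.44 = 0.078355

7.84%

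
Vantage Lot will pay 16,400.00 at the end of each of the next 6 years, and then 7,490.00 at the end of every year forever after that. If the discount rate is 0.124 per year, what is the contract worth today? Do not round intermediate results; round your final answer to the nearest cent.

96624.59

PV of 6-year annuity: 16,400.00 × [1 − (1+0.124)^−6] / 0.124 = 66670.07849
Perpetuity value at year 6: 7,490.00 / 0.124 = 60403.22581
PV of perpetuity: 60403.22581 / (1+0.124)^6 = 29954.51313
Total PV = 66670.07849 + 29954.51313 = 96624.59162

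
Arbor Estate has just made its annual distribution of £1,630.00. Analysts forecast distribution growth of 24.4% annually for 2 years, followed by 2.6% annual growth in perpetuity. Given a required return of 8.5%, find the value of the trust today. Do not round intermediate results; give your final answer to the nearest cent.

£41273.44

D_1 = 2027.72000
D_2 = 2522.48368
Terminal value at year 2: TV = D_2×(1+g_2)/(r−g_2) = 2588.06826/0.059 = 43865.56366
P_0 = D_1/(1+r)^1 + D_2/(1+r)^2 + TV/(1+r)^2
    = 1868.86636 + 2142.73710 + 37261.83496 = 41273.43841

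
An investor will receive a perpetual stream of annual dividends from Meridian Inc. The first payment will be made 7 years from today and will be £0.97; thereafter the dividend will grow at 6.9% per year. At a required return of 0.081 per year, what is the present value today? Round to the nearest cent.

£50.66

Value at end of year 6: C₁ / (r − g) = £0.97 / (0.081 − 0.069) = £80.8333
Discount to today: PV = £80.8333 / (1 + 0.081)^6 = £80.8333 / 1.595711 = £50.66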